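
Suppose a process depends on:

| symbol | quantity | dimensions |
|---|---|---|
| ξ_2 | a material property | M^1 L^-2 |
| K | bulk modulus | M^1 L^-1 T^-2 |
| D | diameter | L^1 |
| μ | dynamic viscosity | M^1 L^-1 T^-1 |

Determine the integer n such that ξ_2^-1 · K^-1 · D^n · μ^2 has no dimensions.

Balance the L exponent: (1)·n from D, plus −(-2) − (-1) + 2·(-1) = 1 from the rest, must sum to zero.
n + 1 = 0, so n = -1.

-1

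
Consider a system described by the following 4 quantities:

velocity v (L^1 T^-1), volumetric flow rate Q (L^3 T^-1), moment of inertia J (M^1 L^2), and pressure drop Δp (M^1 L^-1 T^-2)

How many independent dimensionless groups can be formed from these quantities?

There are 4 variables and 3 base dimensions (M, L, T).
The dimension matrix has rank 3.
Independent dimensionless groups: 4 − 3 = 1.

1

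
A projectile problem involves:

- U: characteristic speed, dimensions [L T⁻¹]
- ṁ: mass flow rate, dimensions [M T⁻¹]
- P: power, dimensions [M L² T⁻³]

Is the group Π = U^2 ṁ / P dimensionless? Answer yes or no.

yes

Sum the exponent of each base dimension across the product:
  M: 2·[U]_M + [ṁ]_M − [P]_M = 2·(0) + (1) − (1) = 0
  L: 2·[U]_L + [ṁ]_L − [P]_L = 2·(1) + (0) − (2) = 0
  T: 2·[U]_T + [ṁ]_T − [P]_T = 2·(-1) + (-1) − (-3) = 0
All base exponents vanish — dimensionless.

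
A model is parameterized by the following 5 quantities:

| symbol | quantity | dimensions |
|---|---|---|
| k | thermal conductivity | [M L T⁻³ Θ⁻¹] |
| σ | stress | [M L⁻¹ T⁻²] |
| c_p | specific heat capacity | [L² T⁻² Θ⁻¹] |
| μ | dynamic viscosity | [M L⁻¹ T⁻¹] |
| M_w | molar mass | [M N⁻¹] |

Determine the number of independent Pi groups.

There are 5 variables and 5 base dimensions (M, L, T, Θ, N).
The dimension matrix has rank 4 (less than 5: the dimension vectors are linearly dependent).
Independent dimensionless groups: 5 − 4 = 1.

1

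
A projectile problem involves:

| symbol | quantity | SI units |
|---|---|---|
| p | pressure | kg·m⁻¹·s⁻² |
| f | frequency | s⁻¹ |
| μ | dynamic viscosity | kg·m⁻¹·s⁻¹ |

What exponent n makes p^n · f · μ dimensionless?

-1

Balance the M exponent: (1)·n from p, plus (0) + (1) = 1 from the rest, must sum to zero.
n + 1 = 0, so n = -1.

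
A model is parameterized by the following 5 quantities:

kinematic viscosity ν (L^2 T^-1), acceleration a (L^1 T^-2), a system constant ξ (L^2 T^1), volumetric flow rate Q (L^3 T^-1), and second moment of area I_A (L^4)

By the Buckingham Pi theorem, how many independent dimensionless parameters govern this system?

There are 5 variables and 2 base dimensions (L, T).
The dimension matrix has rank 2.
Independent dimensionless groups: 5 − 2 = 3.

3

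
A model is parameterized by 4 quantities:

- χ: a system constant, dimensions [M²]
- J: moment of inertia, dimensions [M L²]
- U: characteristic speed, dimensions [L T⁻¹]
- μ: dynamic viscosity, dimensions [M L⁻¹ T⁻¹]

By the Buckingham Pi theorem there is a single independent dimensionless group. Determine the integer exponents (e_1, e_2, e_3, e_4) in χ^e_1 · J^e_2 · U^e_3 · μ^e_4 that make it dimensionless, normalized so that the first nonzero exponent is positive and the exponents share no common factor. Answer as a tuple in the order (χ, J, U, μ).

(1, -1, 1, -1)

M: e_1·(2) + e_2·(1) + e_3·(0) + e_4·(1) = 0
L: e_1·(0) + e_2·(2) + e_3·(1) + e_4·(-1) = 0
T: e_1·(0) + e_2·(0) + e_3·(-1) + e_4·(-1) = 0
Solving this homogeneous linear system for the smallest-integer solution (first nonzero entry positive) gives (1, -1, 1, -1).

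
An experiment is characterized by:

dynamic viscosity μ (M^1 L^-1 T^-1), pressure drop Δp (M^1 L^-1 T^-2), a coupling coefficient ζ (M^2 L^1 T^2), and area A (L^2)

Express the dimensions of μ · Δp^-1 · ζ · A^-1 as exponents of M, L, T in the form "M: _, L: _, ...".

M: 2, L: -1, T: 3

Collect each base-dimension exponent across the product:
  M: (1) − (1) + (2) − (0) = 2
  L: (-1) − (-1) + (1) − (2) = -1
  T: (-1) − (-2) + (2) − (0) = 3
So the dimensions are [M² L⁻¹ T³].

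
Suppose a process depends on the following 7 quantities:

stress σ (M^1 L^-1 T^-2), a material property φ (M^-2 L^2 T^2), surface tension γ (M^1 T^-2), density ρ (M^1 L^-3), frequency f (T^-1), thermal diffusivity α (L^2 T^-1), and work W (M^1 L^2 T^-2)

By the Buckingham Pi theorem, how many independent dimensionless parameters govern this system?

There are 7 variables and 3 base dimensions (M, L, T).
The dimension matrix has rank 3.
Independent dimensionless groups: 7 − 3 = 4.

4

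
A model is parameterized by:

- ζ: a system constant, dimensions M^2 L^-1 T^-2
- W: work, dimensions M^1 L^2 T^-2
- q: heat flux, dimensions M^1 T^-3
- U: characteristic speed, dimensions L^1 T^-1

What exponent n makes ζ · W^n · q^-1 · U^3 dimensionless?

Balance the M exponent: (1)·n from W, plus (2) − (1) + 3·(0) = 1 from the rest, must sum to zero.
n + 1 = 0, so n = -1.

-1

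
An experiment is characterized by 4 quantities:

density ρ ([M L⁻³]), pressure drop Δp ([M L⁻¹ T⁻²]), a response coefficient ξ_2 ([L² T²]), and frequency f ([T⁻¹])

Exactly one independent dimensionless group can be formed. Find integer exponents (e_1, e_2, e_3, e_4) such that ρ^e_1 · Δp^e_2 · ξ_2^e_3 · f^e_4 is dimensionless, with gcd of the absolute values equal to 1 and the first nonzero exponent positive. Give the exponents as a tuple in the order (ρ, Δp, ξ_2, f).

(1, -1, 1, 4)

M: e_1·(1) + e_2·(1) + e_3·(0) + e_4·(0) = 0
L: e_1·(-3) + e_2·(-1) + e_3·(2) + e_4·(0) = 0
T: e_1·(0) + e_2·(-2) + e_3·(2) + e_4·(-1) = 0
Solving this homogeneous linear system for the smallest-integer solution (first nonzero entry positive) gives (1, -1, 1, 4).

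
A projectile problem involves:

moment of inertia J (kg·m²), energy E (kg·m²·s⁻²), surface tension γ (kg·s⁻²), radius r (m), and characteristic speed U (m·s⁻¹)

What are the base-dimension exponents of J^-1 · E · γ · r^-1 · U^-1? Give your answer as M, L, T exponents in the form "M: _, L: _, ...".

Collect each base-dimension exponent across the product:
  M: −(1) + (1) + (1) − (0) − (0) = 1
  L: −(2) + (2) + (0) − (1) − (1) = -2
  T: −(0) + (-2) + (-2) − (0) − (-1) = -3
So the dimensions are [M L⁻² T⁻³].

M: 1, L: -2, T: -3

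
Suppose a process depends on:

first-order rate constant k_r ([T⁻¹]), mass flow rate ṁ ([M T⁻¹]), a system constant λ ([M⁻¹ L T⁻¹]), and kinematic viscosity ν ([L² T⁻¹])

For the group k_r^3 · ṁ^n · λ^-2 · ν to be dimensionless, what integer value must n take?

Balance the M exponent: (1)·n from ṁ, plus 3·(0) − 2·(-1) + (0) = 2 from the rest, must sum to zero.
n + 2 = 0, so n = -2.

-2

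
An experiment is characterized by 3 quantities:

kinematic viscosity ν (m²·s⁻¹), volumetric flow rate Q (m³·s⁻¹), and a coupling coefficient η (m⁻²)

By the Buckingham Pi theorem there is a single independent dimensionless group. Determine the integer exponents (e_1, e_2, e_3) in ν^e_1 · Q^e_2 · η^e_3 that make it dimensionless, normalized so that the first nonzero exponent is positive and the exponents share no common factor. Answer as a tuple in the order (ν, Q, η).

L: e_1·(2) + e_2·(3) + e_3·(-2) = 0
T: e_1·(-1) + e_2·(-1) + e_3·(0) = 0
Solving this homogeneous linear system for the smallest-integer solution (first nonzero entry positive) gives (2, -2, -1).

(2, -2, -1)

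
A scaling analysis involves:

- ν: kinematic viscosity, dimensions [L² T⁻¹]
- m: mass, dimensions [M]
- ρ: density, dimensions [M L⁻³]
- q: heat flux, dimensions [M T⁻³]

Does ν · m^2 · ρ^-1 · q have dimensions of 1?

Sum the exponent of each base dimension across the product:
  M: [ν]_M + 2·[m]_M − [ρ]_M + [q]_M = (0) + 2·(1) − (1) + (1) = 2
  L: [ν]_L + 2·[m]_L − [ρ]_L + [q]_L = (2) + 2·(0) − (-3) + (0) = 5
  T: [ν]_T + 2·[m]_T − [ρ]_T + [q]_T = (-1) + 2·(0) − (0) + (-3) = -4
Net dimensions [M² L⁵ T⁻⁴] ≠ [1] — not dimensionless.

no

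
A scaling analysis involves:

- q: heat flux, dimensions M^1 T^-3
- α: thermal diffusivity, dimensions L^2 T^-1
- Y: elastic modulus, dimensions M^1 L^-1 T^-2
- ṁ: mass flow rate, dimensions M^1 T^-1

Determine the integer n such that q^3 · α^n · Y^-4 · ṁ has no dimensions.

Balance the L exponent: (2)·n from α, plus 3·(0) − 4·(-1) + (0) = 4 from the rest, must sum to zero.
2n + 4 = 0, so n = -2.

-2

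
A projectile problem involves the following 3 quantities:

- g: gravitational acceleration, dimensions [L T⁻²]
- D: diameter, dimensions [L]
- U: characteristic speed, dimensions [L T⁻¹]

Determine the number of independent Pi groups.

1

There are 3 variables and 2 base dimensions (L, T).
The dimension matrix has rank 2.
Independent dimensionless groups: 3 − 2 = 1.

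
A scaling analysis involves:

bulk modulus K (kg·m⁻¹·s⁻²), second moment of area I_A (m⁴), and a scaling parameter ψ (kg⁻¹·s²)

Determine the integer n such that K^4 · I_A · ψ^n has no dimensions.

4

Balance the M exponent: (-1)·n from ψ, plus 4·(1) + (0) = 4 from the rest, must sum to zero.
−n + 4 = 0, so n = 4.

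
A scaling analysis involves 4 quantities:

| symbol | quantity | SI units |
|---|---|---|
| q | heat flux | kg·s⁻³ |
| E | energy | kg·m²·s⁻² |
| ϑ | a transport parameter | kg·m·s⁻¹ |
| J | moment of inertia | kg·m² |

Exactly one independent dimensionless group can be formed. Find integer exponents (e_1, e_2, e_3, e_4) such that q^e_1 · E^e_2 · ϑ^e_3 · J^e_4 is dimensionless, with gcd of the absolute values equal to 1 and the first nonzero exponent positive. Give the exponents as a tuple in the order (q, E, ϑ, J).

(2, -1, -4, 3)

M: e_1·(1) + e_2·(1) + e_3·(1) + e_4·(1) = 0
L: e_1·(0) + e_2·(2) + e_3·(1) + e_4·(2) = 0
T: e_1·(-3) + e_2·(-2) + e_3·(-1) + e_4·(0) = 0
Solving this homogeneous linear system for the smallest-integer solution (first nonzero entry positive) gives (2, -1, -4, 3).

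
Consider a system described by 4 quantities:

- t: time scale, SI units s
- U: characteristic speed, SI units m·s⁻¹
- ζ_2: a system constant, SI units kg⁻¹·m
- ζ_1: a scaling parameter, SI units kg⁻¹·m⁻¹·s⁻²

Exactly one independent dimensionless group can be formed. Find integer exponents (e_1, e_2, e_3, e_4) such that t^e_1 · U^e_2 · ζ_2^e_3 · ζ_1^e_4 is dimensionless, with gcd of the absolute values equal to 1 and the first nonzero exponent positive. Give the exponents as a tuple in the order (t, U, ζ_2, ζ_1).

M: e_1·(0) + e_2·(0) + e_3·(-1) + e_4·(-1) = 0
L: e_1·(0) + e_2·(1) + e_3·(1) + e_4·(-1) = 0
T: e_1·(1) + e_2·(-1) + e_3·(0) + e_4·(-2) = 0
Solving this homogeneous linear system for the smallest-integer solution (first nonzero entry positive) gives (4, 2, -1, 1).

(4, 2, -1, 1)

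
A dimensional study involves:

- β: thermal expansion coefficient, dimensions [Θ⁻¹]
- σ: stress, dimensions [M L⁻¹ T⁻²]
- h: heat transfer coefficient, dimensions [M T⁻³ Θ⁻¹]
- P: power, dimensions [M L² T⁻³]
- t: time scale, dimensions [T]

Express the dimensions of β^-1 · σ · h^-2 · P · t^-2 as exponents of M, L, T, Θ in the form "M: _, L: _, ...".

Collect each base-dimension exponent across the product:
  M: −(0) + (1) − 2·(1) + (1) − 2·(0) = 0
  L: −(0) + (-1) − 2·(0) + (2) − 2·(0) = 1
  T: −(0) + (-2) − 2·(-3) + (-3) − 2·(1) = -1
  Θ: −(-1) + (0) − 2·(-1) + (0) − 2·(0) = 3
So the dimensions are [L T⁻¹ Θ³].

M: 0, L: 1, T: -1, Θ: 3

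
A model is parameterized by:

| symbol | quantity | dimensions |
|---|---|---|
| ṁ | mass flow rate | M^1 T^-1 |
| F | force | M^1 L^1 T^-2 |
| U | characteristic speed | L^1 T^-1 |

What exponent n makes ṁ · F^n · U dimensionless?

-1

Balance the M exponent: (1)·n from F, plus (1) + (0) = 1 from the rest, must sum to zero.
n + 1 = 0, so n = -1.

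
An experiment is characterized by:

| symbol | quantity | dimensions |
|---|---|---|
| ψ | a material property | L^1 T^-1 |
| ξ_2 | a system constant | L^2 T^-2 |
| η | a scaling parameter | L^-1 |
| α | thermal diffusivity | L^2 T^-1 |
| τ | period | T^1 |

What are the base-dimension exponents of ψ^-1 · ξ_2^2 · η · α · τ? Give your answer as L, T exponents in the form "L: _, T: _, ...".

Collect each base-dimension exponent across the product:
  L: −(1) + 2·(2) + (-1) + (2) + (0) = 4
  T: −(-1) + 2·(-2) + (0) + (-1) + (1) = -3
So the dimensions are [L⁴ T⁻³].

L: 4, T: -3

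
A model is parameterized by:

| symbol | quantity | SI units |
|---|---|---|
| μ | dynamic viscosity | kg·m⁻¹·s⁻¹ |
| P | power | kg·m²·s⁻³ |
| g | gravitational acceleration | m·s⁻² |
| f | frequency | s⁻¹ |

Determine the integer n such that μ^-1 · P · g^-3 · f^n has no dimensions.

4

Balance the T exponent: (-1)·n from f, plus −(-1) + (-3) − 3·(-2) = 4 from the rest, must sum to zero.
−n + 4 = 0, so n = 4.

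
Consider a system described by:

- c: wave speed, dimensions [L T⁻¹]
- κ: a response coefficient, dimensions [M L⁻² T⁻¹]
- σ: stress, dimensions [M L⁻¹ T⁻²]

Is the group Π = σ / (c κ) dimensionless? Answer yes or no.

Sum the exponent of each base dimension across the product:
  M: −[c]_M − [κ]_M + [σ]_M = −(0) − (1) + (1) = 0
  L: −[c]_L − [κ]_L + [σ]_L = −(1) − (-2) + (-1) = 0
  T: −[c]_T − [κ]_T + [σ]_T = −(-1) − (-1) + (-2) = 0
All base exponents vanish — dimensionless.

yes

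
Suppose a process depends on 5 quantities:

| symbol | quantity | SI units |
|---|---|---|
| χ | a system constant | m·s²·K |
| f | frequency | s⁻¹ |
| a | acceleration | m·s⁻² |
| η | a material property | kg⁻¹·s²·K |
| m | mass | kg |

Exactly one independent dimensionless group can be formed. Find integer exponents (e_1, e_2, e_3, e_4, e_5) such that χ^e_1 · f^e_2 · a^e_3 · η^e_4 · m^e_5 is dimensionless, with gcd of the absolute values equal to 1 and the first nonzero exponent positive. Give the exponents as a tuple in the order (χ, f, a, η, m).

(1, 2, -1, -1, -1)

M: e_1·(0) + e_2·(0) + e_3·(0) + e_4·(-1) + e_5·(1) = 0
L: e_1·(1) + e_2·(0) + e_3·(1) + e_4·(0) + e_5·(0) = 0
T: e_1·(2) + e_2·(-1) + e_3·(-2) + e_4·(2) + e_5·(0) = 0
Θ: e_1·(1) + e_2·(0) + e_3·(0) + e_4·(1) + e_5·(0) = 0
Solving this homogeneous linear system for the smallest-integer solution (first nonzero entry positive) gives (1, 2, -1, -1, -1).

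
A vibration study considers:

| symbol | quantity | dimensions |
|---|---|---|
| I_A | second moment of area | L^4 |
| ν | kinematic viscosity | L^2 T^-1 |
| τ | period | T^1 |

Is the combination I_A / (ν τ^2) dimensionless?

no

Sum the exponent of each base dimension across the product:
  L: [I_A]_L − [ν]_L − 2·[τ]_L = (4) − (2) − 2·(0) = 2
  T: [I_A]_T − [ν]_T − 2·[τ]_T = (0) − (-1) − 2·(1) = -1
Net dimensions [L² T⁻¹] ≠ [1] — not dimensionless.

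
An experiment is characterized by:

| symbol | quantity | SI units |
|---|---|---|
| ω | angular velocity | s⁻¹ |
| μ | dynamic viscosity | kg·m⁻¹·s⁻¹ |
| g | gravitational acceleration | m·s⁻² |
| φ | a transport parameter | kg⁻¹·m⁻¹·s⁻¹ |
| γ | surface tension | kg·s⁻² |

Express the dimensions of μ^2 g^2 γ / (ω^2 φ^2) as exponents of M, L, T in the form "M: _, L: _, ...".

M: 5, L: 2, T: -4

Collect each base-dimension exponent across the product:
  M: −2·(0) + 2·(1) + 2·(0) − 2·(-1) + (1) = 5
  L: −2·(0) + 2·(-1) + 2·(1) − 2·(-1) + (0) = 2
  T: −2·(-1) + 2·(-1) + 2·(-2) − 2·(-1) + (-2) = -4
So the dimensions are [M⁵ L² T⁻⁴].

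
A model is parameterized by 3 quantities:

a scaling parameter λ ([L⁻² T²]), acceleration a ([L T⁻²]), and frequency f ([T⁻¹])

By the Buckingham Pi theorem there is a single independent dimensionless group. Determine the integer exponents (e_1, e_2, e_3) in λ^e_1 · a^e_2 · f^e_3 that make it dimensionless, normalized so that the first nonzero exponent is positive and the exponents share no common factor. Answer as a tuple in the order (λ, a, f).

(1, 2, -2)

L: e_1·(-2) + e_2·(1) + e_3·(0) = 0
T: e_1·(2) + e_2·(-2) + e_3·(-1) = 0
Solving this homogeneous linear system for the smallest-integer solution (first nonzero entry positive) gives (1, 2, -2).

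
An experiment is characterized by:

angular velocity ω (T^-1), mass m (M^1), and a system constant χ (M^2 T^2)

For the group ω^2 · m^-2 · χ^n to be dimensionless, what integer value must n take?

Balance the M exponent: (2)·n from χ, plus 2·(0) − 2·(1) = -2 from the rest, must sum to zero.
2n − 2 = 0, so n = 1.

1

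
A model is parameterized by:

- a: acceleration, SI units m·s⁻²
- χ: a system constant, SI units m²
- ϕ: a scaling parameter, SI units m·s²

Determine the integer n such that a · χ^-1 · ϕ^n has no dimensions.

1

Balance the L exponent: (1)·n from ϕ, plus (1) − (2) = -1 from the rest, must sum to zero.
n − 1 = 0, so n = 1.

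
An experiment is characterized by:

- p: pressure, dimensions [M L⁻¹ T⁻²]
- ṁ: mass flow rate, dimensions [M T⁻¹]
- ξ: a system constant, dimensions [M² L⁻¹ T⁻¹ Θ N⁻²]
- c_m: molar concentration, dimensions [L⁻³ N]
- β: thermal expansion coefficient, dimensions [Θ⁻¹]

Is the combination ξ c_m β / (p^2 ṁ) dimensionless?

no

Sum the exponent of each base dimension across the product:
  M: −2·[p]_M − [ṁ]_M + [ξ]_M + [c_m]_M + [β]_M = −2·(1) − (1) + (2) + (0) + (0) = -1
  L: −2·[p]_L − [ṁ]_L + [ξ]_L + [c_m]_L + [β]_L = −2·(-1) − (0) + (-1) + (-3) + (0) = -2
  T: −2·[p]_T − [ṁ]_T + [ξ]_T + [c_m]_T + [β]_T = −2·(-2) − (-1) + (-1) + (0) + (0) = 4
  Θ: −2·[p]_Θ − [ṁ]_Θ + [ξ]_Θ + [c_m]_Θ + [β]_Θ = −2·(0) − (0) + (1) + (0) + (-1) = 0
  N: −2·[p]_N − [ṁ]_N + [ξ]_N + [c_m]_N + [β]_N = −2·(0) − (0) + (-2) + (1) + (0) = -1
Net dimensions [M⁻¹ L⁻² T⁴ N⁻¹] ≠ [1] — not dimensionless.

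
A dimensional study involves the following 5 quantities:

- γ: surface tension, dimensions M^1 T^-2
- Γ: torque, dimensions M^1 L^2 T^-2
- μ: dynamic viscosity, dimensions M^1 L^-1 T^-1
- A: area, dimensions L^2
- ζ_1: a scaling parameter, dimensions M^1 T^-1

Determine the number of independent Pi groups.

There are 5 variables and 3 base dimensions (M, L, T).
The dimension matrix has rank 3.
Independent dimensionless groups: 5 − 3 = 2.

2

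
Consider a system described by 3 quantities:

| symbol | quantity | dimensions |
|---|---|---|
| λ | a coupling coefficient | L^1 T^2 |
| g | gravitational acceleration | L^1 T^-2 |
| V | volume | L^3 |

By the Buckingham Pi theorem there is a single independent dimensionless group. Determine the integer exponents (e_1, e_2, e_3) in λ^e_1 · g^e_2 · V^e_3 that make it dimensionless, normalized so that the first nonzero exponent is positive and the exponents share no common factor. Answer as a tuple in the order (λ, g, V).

L: e_1·(1) + e_2·(1) + e_3·(3) = 0
T: e_1·(2) + e_2·(-2) + e_3·(0) = 0
Solving this homogeneous linear system for the smallest-integer solution (first nonzero entry positive) gives (3, 3, -2).

(3, 3, -2)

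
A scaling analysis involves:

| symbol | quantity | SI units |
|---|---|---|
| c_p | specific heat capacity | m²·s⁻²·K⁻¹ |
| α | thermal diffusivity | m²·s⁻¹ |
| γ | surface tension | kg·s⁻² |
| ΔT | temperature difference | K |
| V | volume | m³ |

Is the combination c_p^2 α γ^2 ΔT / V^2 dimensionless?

Sum the exponent of each base dimension across the product:
  M: 2·[c_p]_M + [α]_M + 2·[γ]_M + [ΔT]_M − 2·[V]_M = 2·(0) + (0) + 2·(1) + (0) − 2·(0) = 2
  L: 2·[c_p]_L + [α]_L + 2·[γ]_L + [ΔT]_L − 2·[V]_L = 2·(2) + (2) + 2·(0) + (0) − 2·(3) = 0
  T: 2·[c_p]_T + [α]_T + 2·[γ]_T + [ΔT]_T − 2·[V]_T = 2·(-2) + (-1) + 2·(-2) + (0) − 2·(0) = -9
  Θ: 2·[c_p]_Θ + [α]_Θ + 2·[γ]_Θ + [ΔT]_Θ − 2·[V]_Θ = 2·(-1) + (0) + 2·(0) + (1) − 2·(0) = -1
Net dimensions [M² T⁻⁹ Θ⁻¹] ≠ [1] — not dimensionless.

no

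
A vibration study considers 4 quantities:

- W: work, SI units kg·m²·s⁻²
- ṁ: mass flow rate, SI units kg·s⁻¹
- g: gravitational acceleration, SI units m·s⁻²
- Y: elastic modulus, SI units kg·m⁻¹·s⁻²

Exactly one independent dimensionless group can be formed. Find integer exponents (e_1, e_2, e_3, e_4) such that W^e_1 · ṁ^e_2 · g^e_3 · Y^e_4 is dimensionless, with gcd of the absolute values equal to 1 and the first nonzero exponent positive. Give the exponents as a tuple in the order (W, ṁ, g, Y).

M: e_1·(1) + e_2·(1) + e_3·(0) + e_4·(1) = 0
L: e_1·(2) + e_2·(0) + e_3·(1) + e_4·(-1) = 0
T: e_1·(-2) + e_2·(-1) + e_3·(-2) + e_4·(-2) = 0
Solving this homogeneous linear system for the smallest-integer solution (first nonzero entry positive) gives (1, -2, -1, 1).

(1, -2, -1, 1)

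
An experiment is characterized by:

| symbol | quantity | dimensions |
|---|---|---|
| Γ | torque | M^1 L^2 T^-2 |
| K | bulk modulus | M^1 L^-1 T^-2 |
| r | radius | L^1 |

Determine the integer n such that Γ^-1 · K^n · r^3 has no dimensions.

1

Balance the M exponent: (1)·n from K, plus −(1) + 3·(0) = -1 from the rest, must sum to zero.
n − 1 = 0, so n = 1.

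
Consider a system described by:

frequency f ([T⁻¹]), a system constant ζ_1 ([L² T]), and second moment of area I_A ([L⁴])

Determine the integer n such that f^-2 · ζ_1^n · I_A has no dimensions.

Balance the L exponent: (2)·n from ζ_1, plus −2·(0) + (4) = 4 from the rest, must sum to zero.
2n + 4 = 0, so n = -2.

-2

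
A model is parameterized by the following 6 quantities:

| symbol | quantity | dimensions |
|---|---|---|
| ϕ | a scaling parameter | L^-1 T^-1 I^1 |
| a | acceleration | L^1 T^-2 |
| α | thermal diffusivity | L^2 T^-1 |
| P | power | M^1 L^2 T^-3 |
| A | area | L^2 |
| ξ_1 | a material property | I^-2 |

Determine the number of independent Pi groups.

There are 6 variables and 4 base dimensions (M, L, T, I).
The dimension matrix has rank 4.
Independent dimensionless groups: 6 − 4 = 2.

2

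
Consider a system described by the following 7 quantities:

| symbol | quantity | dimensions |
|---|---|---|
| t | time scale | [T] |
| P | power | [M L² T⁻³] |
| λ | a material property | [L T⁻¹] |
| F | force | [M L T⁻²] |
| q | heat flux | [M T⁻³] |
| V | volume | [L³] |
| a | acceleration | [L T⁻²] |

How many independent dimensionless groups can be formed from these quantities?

4

There are 7 variables and 3 base dimensions (M, L, T).
The dimension matrix has rank 3.
Independent dimensionless groups: 7 − 3 = 4.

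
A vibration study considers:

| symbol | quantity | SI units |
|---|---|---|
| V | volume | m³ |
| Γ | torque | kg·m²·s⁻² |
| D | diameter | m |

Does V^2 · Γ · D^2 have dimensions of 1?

no

Sum the exponent of each base dimension across the product:
  M: 2·[V]_M + [Γ]_M + 2·[D]_M = 2·(0) + (1) + 2·(0) = 1
  L: 2·[V]_L + [Γ]_L + 2·[D]_L = 2·(3) + (2) + 2·(1) = 10
  T: 2·[V]_T + [Γ]_T + 2·[D]_T = 2·(0) + (-2) + 2·(0) = -2
Net dimensions [M L¹⁰ T⁻²] ≠ [1] — not dimensionless.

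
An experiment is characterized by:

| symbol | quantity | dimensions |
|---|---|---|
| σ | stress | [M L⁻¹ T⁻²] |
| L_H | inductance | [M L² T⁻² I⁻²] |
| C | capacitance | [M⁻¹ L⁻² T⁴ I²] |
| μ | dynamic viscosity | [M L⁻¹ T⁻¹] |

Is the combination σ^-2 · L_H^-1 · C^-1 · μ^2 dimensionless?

yes

Sum the exponent of each base dimension across the product:
  M: −2·[σ]_M − [L_H]_M − [C]_M + 2·[μ]_M = −2·(1) − (1) − (-1) + 2·(1) = 0
  L: −2·[σ]_L − [L_H]_L − [C]_L + 2·[μ]_L = −2·(-1) − (2) − (-2) + 2·(-1) = 0
  T: −2·[σ]_T − [L_H]_T − [C]_T + 2·[μ]_T = −2·(-2) − (-2) − (4) + 2·(-1) = 0
  I: −2·[σ]_I − [L_H]_I − [C]_I + 2·[μ]_I = −2·(0) − (-2) − (2) + 2·(0) = 0
All base exponents vanish — dimensionless.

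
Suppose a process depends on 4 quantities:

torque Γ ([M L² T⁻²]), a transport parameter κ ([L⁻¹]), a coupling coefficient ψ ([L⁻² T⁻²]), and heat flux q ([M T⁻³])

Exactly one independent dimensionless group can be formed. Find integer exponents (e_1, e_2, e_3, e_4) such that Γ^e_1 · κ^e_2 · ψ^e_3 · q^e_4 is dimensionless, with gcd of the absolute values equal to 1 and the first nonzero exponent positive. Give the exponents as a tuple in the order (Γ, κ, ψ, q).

M: e_1·(1) + e_2·(0) + e_3·(0) + e_4·(1) = 0
L: e_1·(2) + e_2·(-1) + e_3·(-2) + e_4·(0) = 0
T: e_1·(-2) + e_2·(0) + e_3·(-2) + e_4·(-3) = 0
Solving this homogeneous linear system for the smallest-integer solution (first nonzero entry positive) gives (2, 2, 1, -2).

(2, 2, 1, -2)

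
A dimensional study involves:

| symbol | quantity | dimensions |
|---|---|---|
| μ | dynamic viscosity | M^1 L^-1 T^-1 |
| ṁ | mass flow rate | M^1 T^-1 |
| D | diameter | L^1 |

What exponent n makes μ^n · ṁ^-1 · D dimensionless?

Balance the M exponent: (1)·n from μ, plus −(1) + (0) = -1 from the rest, must sum to zero.
n − 1 = 0, so n = 1.

1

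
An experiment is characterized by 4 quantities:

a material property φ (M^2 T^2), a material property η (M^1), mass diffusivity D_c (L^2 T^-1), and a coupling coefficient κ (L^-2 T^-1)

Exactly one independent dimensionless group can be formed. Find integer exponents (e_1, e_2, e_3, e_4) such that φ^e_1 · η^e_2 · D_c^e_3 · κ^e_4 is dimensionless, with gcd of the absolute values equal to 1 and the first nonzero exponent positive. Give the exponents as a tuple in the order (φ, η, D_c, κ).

M: e_1·(2) + e_2·(1) + e_3·(0) + e_4·(0) = 0
L: e_1·(0) + e_2·(0) + e_3·(2) + e_4·(-2) = 0
T: e_1·(2) + e_2·(0) + e_3·(-1) + e_4·(-1) = 0
Solving this homogeneous linear system for the smallest-integer solution (first nonzero entry positive) gives (1, -2, 1, 1).

(1, -2, 1, 1)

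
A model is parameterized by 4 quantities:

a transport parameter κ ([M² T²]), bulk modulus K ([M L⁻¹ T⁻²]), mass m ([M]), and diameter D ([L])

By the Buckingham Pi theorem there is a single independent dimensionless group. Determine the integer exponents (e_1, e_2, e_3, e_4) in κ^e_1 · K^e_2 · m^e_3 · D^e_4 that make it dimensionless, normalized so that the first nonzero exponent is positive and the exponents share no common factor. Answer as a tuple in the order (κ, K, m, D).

M: e_1·(2) + e_2·(1) + e_3·(1) + e_4·(0) = 0
L: e_1·(0) + e_2·(-1) + e_3·(0) + e_4·(1) = 0
T: e_1·(2) + e_2·(-2) + e_3·(0) + e_4·(0) = 0
Solving this homogeneous linear system for the smallest-integer solution (first nonzero entry positive) gives (1, 1, -3, 1).

(1, 1, -3, 1)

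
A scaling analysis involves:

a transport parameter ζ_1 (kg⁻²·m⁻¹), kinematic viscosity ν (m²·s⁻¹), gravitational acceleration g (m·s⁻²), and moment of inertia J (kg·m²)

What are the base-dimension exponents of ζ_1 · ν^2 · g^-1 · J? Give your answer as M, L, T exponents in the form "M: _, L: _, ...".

Collect each base-dimension exponent across the product:
  M: (-2) + 2·(0) − (0) + (1) = -1
  L: (-1) + 2·(2) − (1) + (2) = 4
  T: (0) + 2·(-1) − (-2) + (0) = 0
So the dimensions are [M⁻¹ L⁴].

M: -1, L: 4, T: 0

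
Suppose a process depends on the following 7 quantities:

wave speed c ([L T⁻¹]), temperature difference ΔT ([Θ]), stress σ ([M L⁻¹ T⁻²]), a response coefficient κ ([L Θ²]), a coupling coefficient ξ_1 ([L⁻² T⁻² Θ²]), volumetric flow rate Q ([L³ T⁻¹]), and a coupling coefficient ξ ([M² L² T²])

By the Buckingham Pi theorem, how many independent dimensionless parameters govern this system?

There are 7 variables and 4 base dimensions (M, L, T, Θ).
The dimension matrix has rank 4.
Independent dimensionless groups: 7 − 4 = 3.

3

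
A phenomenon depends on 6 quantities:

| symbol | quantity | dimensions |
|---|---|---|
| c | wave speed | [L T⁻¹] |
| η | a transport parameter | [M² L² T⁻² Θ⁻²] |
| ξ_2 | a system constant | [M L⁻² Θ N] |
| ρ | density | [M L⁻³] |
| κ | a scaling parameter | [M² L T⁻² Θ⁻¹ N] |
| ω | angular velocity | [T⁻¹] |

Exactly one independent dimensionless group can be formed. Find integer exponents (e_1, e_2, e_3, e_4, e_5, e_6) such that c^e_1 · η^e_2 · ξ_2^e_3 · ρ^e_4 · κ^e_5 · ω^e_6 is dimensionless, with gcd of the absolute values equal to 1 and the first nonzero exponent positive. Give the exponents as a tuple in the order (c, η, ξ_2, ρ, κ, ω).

M: e_1·(0) + e_2·(2) + e_3·(1) + e_4·(1) + e_5·(2) + e_6·(0) = 0
L: e_1·(1) + e_2·(2) + e_3·(-2) + e_4·(-3) + e_5·(1) + e_6·(0) = 0
T: e_1·(-1) + e_2·(-2) + e_3·(0) + e_4·(0) + e_5·(-2) + e_6·(-1) = 0
Θ: e_1·(0) + e_2·(-2) + e_3·(1) + e_4·(0) + e_5·(-1) + e_6·(0) = 0
N: e_1·(0) + e_2·(0) + e_3·(1) + e_4·(0) + e_5·(1) + e_6·(0) = 0
Solving this homogeneous linear system for the smallest-integer solution (first nonzero entry positive) gives (2, -1, -1, 1, 1, -2).

(2, -1, -1, 1, 1, -2)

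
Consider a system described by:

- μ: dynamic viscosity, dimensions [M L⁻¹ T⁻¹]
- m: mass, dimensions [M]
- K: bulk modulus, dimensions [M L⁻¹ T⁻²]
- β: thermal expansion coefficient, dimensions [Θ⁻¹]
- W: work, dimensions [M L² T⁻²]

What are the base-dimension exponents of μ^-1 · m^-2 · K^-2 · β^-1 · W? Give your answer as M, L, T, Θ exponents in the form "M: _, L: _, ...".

Collect each base-dimension exponent across the product:
  M: −(1) − 2·(1) − 2·(1) − (0) + (1) = -4
  L: −(-1) − 2·(0) − 2·(-1) − (0) + (2) = 5
  T: −(-1) − 2·(0) − 2·(-2) − (0) + (-2) = 3
  Θ: −(0) − 2·(0) − 2·(0) − (-1) + (0) = 1
So the dimensions are [M⁻⁴ L⁵ T³ Θ].

M: -4, L: 5, T: 3, Θ: 1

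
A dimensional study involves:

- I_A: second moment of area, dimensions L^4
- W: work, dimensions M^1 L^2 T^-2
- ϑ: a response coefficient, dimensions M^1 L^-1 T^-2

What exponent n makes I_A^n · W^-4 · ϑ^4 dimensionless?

3

Balance the L exponent: (4)·n from I_A, plus −4·(2) + 4·(-1) = -12 from the rest, must sum to zero.
4n − 12 = 0, so n = 3.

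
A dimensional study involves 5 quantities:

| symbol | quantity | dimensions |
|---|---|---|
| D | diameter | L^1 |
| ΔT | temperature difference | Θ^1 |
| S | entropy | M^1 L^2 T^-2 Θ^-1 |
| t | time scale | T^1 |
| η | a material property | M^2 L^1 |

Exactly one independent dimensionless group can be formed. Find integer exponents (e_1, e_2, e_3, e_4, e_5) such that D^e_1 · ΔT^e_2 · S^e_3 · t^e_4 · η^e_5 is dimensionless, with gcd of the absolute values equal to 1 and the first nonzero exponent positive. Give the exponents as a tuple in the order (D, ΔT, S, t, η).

M: e_1·(0) + e_2·(0) + e_3·(1) + e_4·(0) + e_5·(2) = 0
L: e_1·(1) + e_2·(0) + e_3·(2) + e_4·(0) + e_5·(1) = 0
T: e_1·(0) + e_2·(0) + e_3·(-2) + e_4·(1) + e_5·(0) = 0
Θ: e_1·(0) + e_2·(1) + e_3·(-1) + e_4·(0) + e_5·(0) = 0
Solving this homogeneous linear system for the smallest-integer solution (first nonzero entry positive) gives (3, -2, -2, -4, 1).

(3, -2, -2, -4, 1)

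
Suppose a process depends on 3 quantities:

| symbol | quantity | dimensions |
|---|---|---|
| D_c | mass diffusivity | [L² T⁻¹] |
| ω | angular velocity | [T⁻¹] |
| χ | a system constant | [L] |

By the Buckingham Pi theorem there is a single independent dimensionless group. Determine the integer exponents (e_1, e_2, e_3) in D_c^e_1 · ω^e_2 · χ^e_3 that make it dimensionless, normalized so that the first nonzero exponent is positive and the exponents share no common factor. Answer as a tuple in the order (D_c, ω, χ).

(1, -1, -2)

L: e_1·(2) + e_2·(0) + e_3·(1) = 0
T: e_1·(-1) + e_2·(-1) + e_3·(0) = 0
Solving this homogeneous linear system for the smallest-integer solution (first nonzero entry positive) gives (1, -1, -2).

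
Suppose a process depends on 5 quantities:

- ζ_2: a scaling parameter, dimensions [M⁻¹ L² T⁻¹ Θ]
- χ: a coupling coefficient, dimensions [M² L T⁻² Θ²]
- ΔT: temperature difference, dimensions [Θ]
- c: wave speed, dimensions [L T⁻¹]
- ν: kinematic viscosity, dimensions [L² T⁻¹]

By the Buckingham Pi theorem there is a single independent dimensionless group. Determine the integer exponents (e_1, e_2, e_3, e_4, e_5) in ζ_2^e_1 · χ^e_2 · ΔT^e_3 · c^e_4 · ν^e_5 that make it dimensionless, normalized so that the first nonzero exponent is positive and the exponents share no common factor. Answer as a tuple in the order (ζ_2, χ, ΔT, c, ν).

(2, 1, -4, -3, -1)

M: e_1·(-1) + e_2·(2) + e_3·(0) + e_4·(0) + e_5·(0) = 0
L: e_1·(2) + e_2·(1) + e_3·(0) + e_4·(1) + e_5·(2) = 0
T: e_1·(-1) + e_2·(-2) + e_3·(0) + e_4·(-1) + e_5·(-1) = 0
Θ: e_1·(1) + e_2·(2) + e_3·(1) + e_4·(0) + e_5·(0) = 0
Solving this homogeneous linear system for the smallest-integer solution (first nonzero entry positive) gives (2, 1, -4, -3, -1).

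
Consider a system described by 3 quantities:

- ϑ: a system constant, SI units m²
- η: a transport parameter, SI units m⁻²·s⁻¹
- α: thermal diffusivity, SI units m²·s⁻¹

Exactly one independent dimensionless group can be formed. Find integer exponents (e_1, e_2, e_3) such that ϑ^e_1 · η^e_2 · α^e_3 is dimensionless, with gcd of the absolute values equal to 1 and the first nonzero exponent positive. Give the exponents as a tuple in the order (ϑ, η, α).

(2, 1, -1)

L: e_1·(2) + e_2·(-2) + e_3·(2) = 0
T: e_1·(0) + e_2·(-1) + e_3·(-1) = 0
Solving this homogeneous linear system for the smallest-integer solution (first nonzero entry positive) gives (2, 1, -1).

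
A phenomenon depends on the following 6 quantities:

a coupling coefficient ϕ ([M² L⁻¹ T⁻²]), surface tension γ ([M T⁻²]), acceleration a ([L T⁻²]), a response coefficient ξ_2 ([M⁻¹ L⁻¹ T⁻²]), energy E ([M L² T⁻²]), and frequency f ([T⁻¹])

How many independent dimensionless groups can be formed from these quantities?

There are 6 variables and 3 base dimensions (M, L, T).
The dimension matrix has rank 3.
Independent dimensionless groups: 6 − 3 = 3.

3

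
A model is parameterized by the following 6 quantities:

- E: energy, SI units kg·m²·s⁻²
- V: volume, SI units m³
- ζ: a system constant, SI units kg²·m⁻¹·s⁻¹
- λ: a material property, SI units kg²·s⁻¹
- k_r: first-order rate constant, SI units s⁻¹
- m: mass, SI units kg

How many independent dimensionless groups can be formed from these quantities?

3

There are 6 variables and 3 base dimensions (M, L, T).
The dimension matrix has rank 3.
Independent dimensionless groups: 6 − 3 = 3.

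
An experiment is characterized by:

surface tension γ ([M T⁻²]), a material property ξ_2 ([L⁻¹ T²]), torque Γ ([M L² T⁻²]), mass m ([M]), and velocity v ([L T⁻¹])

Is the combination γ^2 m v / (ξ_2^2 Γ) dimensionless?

Sum the exponent of each base dimension across the product:
  M: 2·[γ]_M − 2·[ξ_2]_M − [Γ]_M + [m]_M + [v]_M = 2·(1) − 2·(0) − (1) + (1) + (0) = 2
  L: 2·[γ]_L − 2·[ξ_2]_L − [Γ]_L + [m]_L + [v]_L = 2·(0) − 2·(-1) − (2) + (0) + (1) = 1
  T: 2·[γ]_T − 2·[ξ_2]_T − [Γ]_T + [m]_T + [v]_T = 2·(-2) − 2·(2) − (-2) + (0) + (-1) = -7
Net dimensions [M² L T⁻⁷] ≠ [1] — not dimensionless.

no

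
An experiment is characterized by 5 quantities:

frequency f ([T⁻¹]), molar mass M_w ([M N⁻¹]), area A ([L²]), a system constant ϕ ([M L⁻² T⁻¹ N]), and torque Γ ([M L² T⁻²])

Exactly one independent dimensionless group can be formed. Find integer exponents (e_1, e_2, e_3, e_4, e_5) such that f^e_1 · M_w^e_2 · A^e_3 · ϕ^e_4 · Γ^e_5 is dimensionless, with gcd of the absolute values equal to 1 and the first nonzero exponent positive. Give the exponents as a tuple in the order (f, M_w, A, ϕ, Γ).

(3, 1, 3, 1, -2)

M: e_1·(0) + e_2·(1) + e_3·(0) + e_4·(1) + e_5·(1) = 0
L: e_1·(0) + e_2·(0) + e_3·(2) + e_4·(-2) + e_5·(2) = 0
T: e_1·(-1) + e_2·(0) + e_3·(0) + e_4·(-1) + e_5·(-2) = 0
N: e_1·(0) + e_2·(-1) + e_3·(0) + e_4·(1) + e_5·(0) = 0
Solving this homogeneous linear system for the smallest-integer solution (first nonzero entry positive) gives (3, 1, 3, 1, -2).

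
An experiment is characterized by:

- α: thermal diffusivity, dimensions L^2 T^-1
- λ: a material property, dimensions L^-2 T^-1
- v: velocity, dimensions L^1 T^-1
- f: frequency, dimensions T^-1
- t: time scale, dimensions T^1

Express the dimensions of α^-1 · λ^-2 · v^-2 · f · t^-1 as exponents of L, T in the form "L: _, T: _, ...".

Collect each base-dimension exponent across the product:
  L: −(2) − 2·(-2) − 2·(1) + (0) − (0) = 0
  T: −(-1) − 2·(-1) − 2·(-1) + (-1) − (1) = 3
So the dimensions are [T³].

L: 0, T: 3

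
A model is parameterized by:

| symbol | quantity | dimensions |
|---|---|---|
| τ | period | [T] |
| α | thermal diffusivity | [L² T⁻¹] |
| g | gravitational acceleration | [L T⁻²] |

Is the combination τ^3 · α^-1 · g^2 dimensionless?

Sum the exponent of each base dimension across the product:
  M: 3·[τ]_M − [α]_M + 2·[g]_M = 3·(0) − (0) + 2·(0) = 0
  L: 3·[τ]_L − [α]_L + 2·[g]_L = 3·(0) − (2) + 2·(1) = 0
  T: 3·[τ]_T − [α]_T + 2·[g]_T = 3·(1) − (-1) + 2·(-2) = 0
All base exponents vanish — dimensionless.

yes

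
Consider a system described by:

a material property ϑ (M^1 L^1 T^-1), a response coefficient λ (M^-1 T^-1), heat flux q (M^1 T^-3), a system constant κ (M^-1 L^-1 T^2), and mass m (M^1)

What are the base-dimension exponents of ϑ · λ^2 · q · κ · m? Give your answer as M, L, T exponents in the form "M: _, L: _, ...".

M: 0, L: 0, T: -4

Collect each base-dimension exponent across the product:
  M: (1) + 2·(-1) + (1) + (-1) + (1) = 0
  L: (1) + 2·(0) + (0) + (-1) + (0) = 0
  T: (-1) + 2·(-1) + (-3) + (2) + (0) = -4
So the dimensions are [T⁻⁴].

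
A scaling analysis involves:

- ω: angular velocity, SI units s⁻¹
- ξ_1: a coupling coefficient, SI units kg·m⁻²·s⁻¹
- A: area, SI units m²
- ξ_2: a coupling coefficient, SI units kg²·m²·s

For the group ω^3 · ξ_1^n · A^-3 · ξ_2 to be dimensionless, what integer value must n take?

-2

Balance the M exponent: (1)·n from ξ_1, plus 3·(0) − 3·(0) + (2) = 2 from the rest, must sum to zero.
n + 2 = 0, so n = -2.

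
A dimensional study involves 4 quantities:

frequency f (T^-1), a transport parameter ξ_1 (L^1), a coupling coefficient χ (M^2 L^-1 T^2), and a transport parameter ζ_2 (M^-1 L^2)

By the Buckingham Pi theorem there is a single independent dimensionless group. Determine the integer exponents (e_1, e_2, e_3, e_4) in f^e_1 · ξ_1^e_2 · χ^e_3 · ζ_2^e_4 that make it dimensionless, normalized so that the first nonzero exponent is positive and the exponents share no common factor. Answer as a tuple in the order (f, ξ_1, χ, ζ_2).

(2, -3, 1, 2)

M: e_1·(0) + e_2·(0) + e_3·(2) + e_4·(-1) = 0
L: e_1·(0) + e_2·(1) + e_3·(-1) + e_4·(2) = 0
T: e_1·(-1) + e_2·(0) + e_3·(2) + e_4·(0) = 0
Solving this homogeneous linear system for the smallest-integer solution (first nonzero entry positive) gives (2, -3, 1, 2).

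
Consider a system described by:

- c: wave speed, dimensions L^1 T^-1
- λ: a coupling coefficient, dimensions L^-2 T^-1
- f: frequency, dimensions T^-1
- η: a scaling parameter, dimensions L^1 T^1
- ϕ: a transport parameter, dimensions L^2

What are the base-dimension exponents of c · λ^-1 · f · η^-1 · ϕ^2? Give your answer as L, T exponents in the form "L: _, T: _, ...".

Collect each base-dimension exponent across the product:
  L: (1) − (-2) + (0) − (1) + 2·(2) = 6
  T: (-1) − (-1) + (-1) − (1) + 2·(0) = -2
So the dimensions are [L⁶ T⁻²].

L: 6, T: -2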